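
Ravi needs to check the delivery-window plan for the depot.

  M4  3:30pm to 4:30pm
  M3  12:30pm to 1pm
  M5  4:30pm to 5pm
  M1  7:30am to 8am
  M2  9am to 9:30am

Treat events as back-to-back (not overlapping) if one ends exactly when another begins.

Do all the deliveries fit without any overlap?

Yes

Sorted by start: M1, M2, M3, M4, M5.
M2 starts after M1 ends, so M1 has no further overlaps.
M3 starts after M2 ends, so M2 has no further overlaps.
M4 starts after M3 ends, so M3 has no further overlaps.
M5 starts exactly when M4 ends (back-to-back, no overlap).
Every pair is clear; the schedule has no overlaps.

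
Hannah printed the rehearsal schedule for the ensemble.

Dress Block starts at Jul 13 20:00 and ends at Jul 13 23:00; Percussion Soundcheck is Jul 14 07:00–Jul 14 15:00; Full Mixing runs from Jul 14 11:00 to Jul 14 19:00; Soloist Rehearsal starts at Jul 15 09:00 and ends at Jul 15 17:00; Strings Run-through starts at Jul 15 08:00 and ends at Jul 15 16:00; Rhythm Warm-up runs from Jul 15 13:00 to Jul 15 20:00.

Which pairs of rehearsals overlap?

Full Mixing & Percussion Soundcheck, Rhythm Warm-up & Soloist Rehearsal, Rhythm Warm-up & Strings Run-through, Soloist Rehearsal & Strings Run-through

Check each pair: they overlap iff neither finishes before the other starts.
Sorted by start: Dress Block, Percussion Soundcheck, Full Mixing, Strings Run-through, Soloist Rehearsal, Rhythm Warm-up.
Percussion Soundcheck starts after Dress Block ends — done with Dress Block.
Full Mixing starts before Percussion Soundcheck ends → Percussion Soundcheck and Full Mixing overlap.
Strings Run-through starts after Percussion Soundcheck ends — done with Percussion Soundcheck.
Strings Run-through starts after Full Mixing ends — done with Full Mixing.
Soloist Rehearsal starts before Strings Run-through ends → Strings Run-through and Soloist Rehearsal overlap.
Rhythm Warm-up starts before Strings Run-through ends → Strings Run-through and Rhythm Warm-up overlap.
Rhythm Warm-up starts before Soloist Rehearsal ends → Soloist Rehearsal and Rhythm Warm-up overlap.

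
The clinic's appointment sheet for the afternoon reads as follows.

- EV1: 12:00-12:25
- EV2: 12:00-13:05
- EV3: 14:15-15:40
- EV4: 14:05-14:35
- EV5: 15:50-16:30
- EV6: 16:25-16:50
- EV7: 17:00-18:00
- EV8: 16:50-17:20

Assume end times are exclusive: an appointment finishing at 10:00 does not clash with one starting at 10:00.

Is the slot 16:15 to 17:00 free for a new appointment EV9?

EV1: ends 12:25 at or before EV9 starts 16:15 → clear.
EV2: ends 13:05 at or before EV9 starts 16:15 → clear.
EV4: ends 14:35 at or before EV9 starts 16:15 → clear.
EV3: ends 15:40 at or before EV9 starts 16:15 → clear.
EV5: starts 15:50 before EV9 ends 17:00, and ends 16:30 after EV9 starts 16:15 → overlap.
EV6: starts 16:25 before EV9 ends 17:00, and ends 16:50 after EV9 starts 16:15 → overlap.
EV8: starts 16:50 before EV9 ends 17:00, and ends 17:20 after EV9 starts 16:15 → overlap.
EV7: starts 17:00 at or after EV9 ends 17:00 → clear.
EV9 overlaps EV5, EV6, EV8.

No — it overlaps EV5, EV6, EV8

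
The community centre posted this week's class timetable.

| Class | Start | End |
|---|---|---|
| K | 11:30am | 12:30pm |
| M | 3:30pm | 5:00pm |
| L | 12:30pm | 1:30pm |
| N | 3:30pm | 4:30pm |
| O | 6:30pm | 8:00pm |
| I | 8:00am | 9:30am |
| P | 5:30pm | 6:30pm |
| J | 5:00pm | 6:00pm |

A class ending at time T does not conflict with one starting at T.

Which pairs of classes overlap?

Check each pair: they overlap iff neither finishes before the other starts.
Sorted by start: I, K, L, M, N, J, P, O.
K starts after I ends; I is clear from here.
L starts exactly when K ends (back-to-back, no overlap); K is clear from here.
M starts after L ends; L is clear from here.
N starts before M ends → M and N overlap.
J starts exactly when M ends (back-to-back, no overlap); M is clear from here.
J starts after N ends; N is clear from here.
P starts before J ends → J and P overlap.
O starts after J ends.
O starts exactly when P ends (back-to-back, no overlap).

J & P, M & N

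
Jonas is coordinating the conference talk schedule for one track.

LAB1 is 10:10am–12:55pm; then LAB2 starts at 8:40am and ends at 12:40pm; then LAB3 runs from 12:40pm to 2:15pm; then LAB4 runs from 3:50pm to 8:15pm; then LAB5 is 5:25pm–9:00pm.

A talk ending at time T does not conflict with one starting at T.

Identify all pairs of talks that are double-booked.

Two intervals overlap when each starts before the other ends.
Sorted by start: LAB2, LAB1, LAB3, LAB4, LAB5.
LAB1 starts before LAB2 ends → LAB2 and LAB1 overlap.
LAB3 starts exactly when LAB2 ends (back-to-back, no overlap) — done with LAB2.
LAB3 starts before LAB1 ends → LAB1 and LAB3 overlap.
LAB4 starts after LAB1 ends — done with LAB1.
LAB4 starts after LAB3 ends — done with LAB3.
LAB5 starts before LAB4 ends → LAB4 and LAB5 overlap.

LAB1 & LAB2, LAB1 & LAB3, LAB4 & LAB5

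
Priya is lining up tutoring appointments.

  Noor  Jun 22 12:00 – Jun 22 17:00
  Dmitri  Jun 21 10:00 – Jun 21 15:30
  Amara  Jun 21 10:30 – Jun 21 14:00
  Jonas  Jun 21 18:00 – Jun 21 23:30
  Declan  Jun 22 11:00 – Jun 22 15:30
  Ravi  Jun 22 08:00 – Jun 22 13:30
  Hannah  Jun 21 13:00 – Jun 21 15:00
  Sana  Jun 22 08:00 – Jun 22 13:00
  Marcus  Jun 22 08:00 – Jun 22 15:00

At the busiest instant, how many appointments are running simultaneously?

5

Sweep the timeline, counting +1 at each start and −1 at each end (ends before starts at a tie):
Jun 21 10:00 start Dmitri → 1
Jun 21 10:30 start Amara → 2
Jun 21 13:00 start Hannah → 3
Jun 21 14:00 end Amara → 2
Jun 21 15:00 end Hannah → 1
Jun 21 15:30 end Dmitri → 0
Jun 21 18:00 start Jonas → 1
Jun 21 23:30 end Jonas → 0
Jun 22 08:00 start Marcus → 1
Jun 22 08:00 start Ravi → 2
Jun 22 08:00 start Sana → 3
Jun 22 11:00 start Declan → 4
Jun 22 12:00 start Noor → 5
Jun 22 13:00 end Sana → 4
Jun 22 13:30 end Ravi → 3
Jun 22 15:00 end Marcus → 2
Jun 22 15:30 end Declan → 1
Jun 22 17:00 end Noor → 0
Peak is 5, at Jun 22 12:00 (Declan, Marcus, Noor, Ravi, Sana).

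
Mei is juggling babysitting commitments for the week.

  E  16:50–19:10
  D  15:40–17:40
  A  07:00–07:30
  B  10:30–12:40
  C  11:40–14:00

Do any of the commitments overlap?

Sorted by start: A, B, C, D, E.
B starts after A ends; A is clear from here.
C starts before B ends → B and C overlap.
That's a conflict, so the schedule is not conflict-free.

Yes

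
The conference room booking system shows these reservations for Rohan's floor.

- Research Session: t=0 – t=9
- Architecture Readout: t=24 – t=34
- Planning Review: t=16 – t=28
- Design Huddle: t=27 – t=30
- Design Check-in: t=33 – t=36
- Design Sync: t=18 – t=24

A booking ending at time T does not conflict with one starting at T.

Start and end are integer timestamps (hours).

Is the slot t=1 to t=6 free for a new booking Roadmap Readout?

No — it overlaps Research Session

Research Session: starts t=0 before Roadmap Readout ends t=6, and ends t=9 after Roadmap Readout starts t=1 → overlap.
Planning Review: starts t=16 at or after Roadmap Readout ends t=6 → clear.
Design Sync: starts t=18 at or after Roadmap Readout ends t=6 → clear.
Architecture Readout: starts t=24 at or after Roadmap Readout ends t=6 → clear.
Design Huddle: starts t=27 at or after Roadmap Readout ends t=6 → clear.
Design Check-in: starts t=33 at or after Roadmap Readout ends t=6 → clear.
Roadmap Readout overlaps Research Session.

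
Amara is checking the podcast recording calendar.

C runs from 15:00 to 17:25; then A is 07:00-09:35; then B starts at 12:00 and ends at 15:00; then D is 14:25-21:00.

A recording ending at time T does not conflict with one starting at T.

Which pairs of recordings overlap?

B & D, C & D

Sorted by start: A, B, D, C.
B starts after A ends; A is clear from here.
D starts before B ends → B and D overlap.
C starts exactly when B ends (back-to-back, no overlap).
C starts before D ends → D and C overlap.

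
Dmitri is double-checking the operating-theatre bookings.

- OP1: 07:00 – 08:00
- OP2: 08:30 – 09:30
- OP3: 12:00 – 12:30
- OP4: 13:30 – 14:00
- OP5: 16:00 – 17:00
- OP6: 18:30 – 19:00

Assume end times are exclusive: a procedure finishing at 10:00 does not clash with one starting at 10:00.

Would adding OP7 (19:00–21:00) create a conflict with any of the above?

No — it doesn't clash with anything

OP1: ends 08:00 at or before OP7 starts 19:00 → clear.
OP2: ends 09:30 at or before OP7 starts 19:00 → clear.
OP3: ends 12:30 at or before OP7 starts 19:00 → clear.
OP4: ends 14:00 at or before OP7 starts 19:00 → clear.
OP5: ends 17:00 at or before OP7 starts 19:00 → clear.
OP6: ends 19:00 at or before OP7 starts 19:00 → clear.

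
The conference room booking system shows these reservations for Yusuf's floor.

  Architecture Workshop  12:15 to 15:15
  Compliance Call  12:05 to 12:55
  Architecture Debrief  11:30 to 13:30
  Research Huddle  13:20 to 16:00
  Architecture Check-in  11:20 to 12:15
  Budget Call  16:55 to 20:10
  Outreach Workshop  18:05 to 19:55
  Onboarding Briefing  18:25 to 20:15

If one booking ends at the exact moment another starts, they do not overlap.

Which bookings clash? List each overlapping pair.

Sorted by start: Architecture Check-in, Architecture Debrief, Compliance Call, Architecture Workshop, Research Huddle, Budget Call, Outreach Workshop, Onboarding Briefing.
Architecture Debrief starts before Architecture Check-in ends → Architecture Check-in and Architecture Debrief overlap.
Compliance Call starts before Architecture Check-in ends → Architecture Check-in and Compliance Call overlap.
Architecture Workshop starts exactly when Architecture Check-in ends (back-to-back, no overlap); Architecture Check-in is clear from here.
Compliance Call starts before Architecture Debrief ends → Architecture Debrief and Compliance Call overlap.
Architecture Workshop starts before Architecture Debrief ends → Architecture Debrief and Architecture Workshop overlap.
Research Huddle starts before Architecture Debrief ends → Architecture Debrief and Research Huddle overlap.
Budget Call starts after Architecture Debrief ends; Architecture Debrief is clear from here.
Architecture Workshop starts before Compliance Call ends → Compliance Call and Architecture Workshop overlap.
Research Huddle starts after Compliance Call ends; Compliance Call is clear from here.
Research Huddle starts before Architecture Workshop ends → Architecture Workshop and Research Huddle overlap.
Budget Call starts after Architecture Workshop ends; Architecture Workshop is clear from here.
Budget Call starts after Research Huddle ends; Research Huddle is clear from here.
Outreach Workshop starts before Budget Call ends → Budget Call and Outreach Workshop overlap.
Onboarding Briefing starts before Budget Call ends → Budget Call and Onboarding Briefing overlap.
Onboarding Briefing starts before Outreach Workshop ends → Outreach Workshop and Onboarding Briefing overlap.

Architecture Check-in & Architecture Debrief, Architecture Check-in & Compliance Call, Architecture Debrief & Architecture Workshop, Architecture Debrief & Compliance Call, Architecture Debrief & Research Huddle, Architecture Workshop & Compliance Call, Architecture Workshop & Research Huddle, Budget Call & Onboarding Briefing, Budget Call & Outreach Workshop, Onboarding Briefing & Outreach Workshop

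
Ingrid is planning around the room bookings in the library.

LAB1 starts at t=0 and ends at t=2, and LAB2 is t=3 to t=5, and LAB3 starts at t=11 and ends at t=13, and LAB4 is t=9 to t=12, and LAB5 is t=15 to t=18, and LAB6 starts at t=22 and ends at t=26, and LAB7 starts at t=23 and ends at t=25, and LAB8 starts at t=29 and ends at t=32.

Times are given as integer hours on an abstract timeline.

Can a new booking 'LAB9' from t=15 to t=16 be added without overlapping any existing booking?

No — it overlaps LAB5

LAB1: ends t=2 at or before LAB9 starts t=15 → clear.
LAB2: ends t=5 at or before LAB9 starts t=15 → clear.
LAB4: ends t=12 at or before LAB9 starts t=15 → clear.
LAB3: ends t=13 at or before LAB9 starts t=15 → clear.
LAB5: starts t=15 before LAB9 ends t=16, and ends t=18 after LAB9 starts t=15 → overlap.
LAB6: starts t=22 at or after LAB9 ends t=16 → clear.
LAB7: starts t=23 at or after LAB9 ends t=16 → clear.
LAB8: starts t=29 at or after LAB9 ends t=16 → clear.
LAB9 overlaps LAB5.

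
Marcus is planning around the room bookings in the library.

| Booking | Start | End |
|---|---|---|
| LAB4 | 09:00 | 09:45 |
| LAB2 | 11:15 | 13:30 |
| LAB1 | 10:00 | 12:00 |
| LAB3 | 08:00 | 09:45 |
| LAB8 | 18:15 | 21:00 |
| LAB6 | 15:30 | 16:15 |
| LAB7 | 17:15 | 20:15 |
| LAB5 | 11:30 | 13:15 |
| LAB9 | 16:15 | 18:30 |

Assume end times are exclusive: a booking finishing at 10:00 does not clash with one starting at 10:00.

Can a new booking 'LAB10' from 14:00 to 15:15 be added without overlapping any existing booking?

Yes — the slot is free

LAB3: ends 09:45 at or before LAB10 starts 14:00 → clear.
LAB4: ends 09:45 at or before LAB10 starts 14:00 → clear.
LAB1: ends 12:00 at or before LAB10 starts 14:00 → clear.
LAB2: ends 13:30 at or before LAB10 starts 14:00 → clear.
LAB5: ends 13:15 at or before LAB10 starts 14:00 → clear.
LAB6: starts 15:30 at or after LAB10 ends 15:15 → clear.
LAB9: starts 16:15 at or after LAB10 ends 15:15 → clear.
LAB7: starts 17:15 at or after LAB10 ends 15:15 → clear.
LAB8: starts 18:15 at or after LAB10 ends 15:15 → clear.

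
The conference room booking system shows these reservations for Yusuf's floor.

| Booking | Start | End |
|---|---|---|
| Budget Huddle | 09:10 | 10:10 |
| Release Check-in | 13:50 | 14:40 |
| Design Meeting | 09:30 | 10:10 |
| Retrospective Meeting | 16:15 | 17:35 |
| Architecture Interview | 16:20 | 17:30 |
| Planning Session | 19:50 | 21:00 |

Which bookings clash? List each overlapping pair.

Architecture Interview & Retrospective Meeting, Budget Huddle & Design Meeting

Sorted by start: Budget Huddle, Design Meeting, Release Check-in, Retrospective Meeting, Architecture Interview, Planning Session.
Design Meeting starts before Budget Huddle ends → Budget Huddle and Design Meeting overlap.
Release Check-in starts after Budget Huddle ends; Budget Huddle is clear from here.
Release Check-in starts after Design Meeting ends; Design Meeting is clear from here.
Retrospective Meeting starts after Release Check-in ends; Release Check-in is clear from here.
Architecture Interview starts before Retrospective Meeting ends → Retrospective Meeting and Architecture Interview overlap.
Planning Session starts after Retrospective Meeting ends.
Planning Session starts after Architecture Interview ends.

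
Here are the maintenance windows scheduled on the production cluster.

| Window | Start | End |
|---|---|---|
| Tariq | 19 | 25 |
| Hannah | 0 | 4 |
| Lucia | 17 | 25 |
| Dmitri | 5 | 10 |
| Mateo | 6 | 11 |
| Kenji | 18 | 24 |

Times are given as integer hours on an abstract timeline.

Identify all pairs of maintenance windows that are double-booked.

Sorted by start: Hannah, Dmitri, Mateo, Lucia, Kenji, Tariq.
Dmitri starts after Hannah ends; Hannah is clear from here.
Mateo starts before Dmitri ends → Dmitri and Mateo overlap.
Lucia starts after Dmitri ends; Dmitri is clear from here.
Lucia starts after Mateo ends; Mateo is clear from here.
Kenji starts before Lucia ends → Lucia and Kenji overlap.
Tariq starts before Lucia ends → Lucia and Tariq overlap.
Tariq starts before Kenji ends → Kenji and Tariq overlap.

Dmitri & Mateo, Kenji & Lucia, Kenji & Tariq, Lucia & Tariq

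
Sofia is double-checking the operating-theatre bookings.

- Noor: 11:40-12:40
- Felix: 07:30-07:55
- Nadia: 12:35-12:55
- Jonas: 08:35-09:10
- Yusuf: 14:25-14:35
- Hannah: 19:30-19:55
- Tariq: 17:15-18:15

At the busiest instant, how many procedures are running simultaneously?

2

Sweep the timeline, counting +1 at each start and −1 at each end (ends before starts at a tie):
07:30 start Felix → 1
07:55 end Felix → 0
08:35 start Jonas → 1
09:10 end Jonas → 0
11:40 start Noor → 1
12:35 start Nadia → 2
12:40 end Noor → 1
12:55 end Nadia → 0
14:25 start Yusuf → 1
14:35 end Yusuf → 0
17:15 start Tariq → 1
18:15 end Tariq → 0
19:30 start Hannah → 1
19:55 end Hannah → 0
Peak is 2, at 12:35 (Nadia, Noor).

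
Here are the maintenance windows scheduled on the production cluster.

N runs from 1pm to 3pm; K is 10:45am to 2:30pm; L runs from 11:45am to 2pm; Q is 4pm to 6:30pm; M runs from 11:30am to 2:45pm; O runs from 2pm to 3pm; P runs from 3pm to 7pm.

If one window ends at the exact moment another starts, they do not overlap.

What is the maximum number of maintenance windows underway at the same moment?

Walk through starts and ends in time order (an end at T is processed before a start at T):
10:45am start K → 1
11:30am start M → 2
11:45am start L → 3
1pm start N → 4
2pm end L → 3
2pm start O → 4
2:30pm end K → 3
2:45pm end M → 2
3pm end N → 1
3pm end O → 0
3pm start P → 1
4pm start Q → 2
6:30pm end Q → 1
7pm end P → 0
Peak is 4, at 1pm (K, L, M, N).

4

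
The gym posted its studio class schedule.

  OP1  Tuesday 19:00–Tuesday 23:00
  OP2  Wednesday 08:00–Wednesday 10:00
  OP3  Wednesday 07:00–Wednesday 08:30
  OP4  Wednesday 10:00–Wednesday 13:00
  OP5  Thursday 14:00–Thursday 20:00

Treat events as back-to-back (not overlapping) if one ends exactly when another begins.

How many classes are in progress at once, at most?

2

Sort all start/end points and keep a running count:
Tuesday 19:00 start OP1 → 1
Tuesday 23:00 end OP1 → 0
Wednesday 07:00 start OP3 → 1
Wednesday 08:00 start OP2 → 2
Wednesday 08:30 end OP3 → 1
Wednesday 10:00 end OP2 → 0
Wednesday 10:00 start OP4 → 1
Wednesday 13:00 end OP4 → 0
Thursday 14:00 start OP5 → 1
Thursday 20:00 end OP5 → 0
Peak is 2, at Wednesday 08:00 (OP2, OP3).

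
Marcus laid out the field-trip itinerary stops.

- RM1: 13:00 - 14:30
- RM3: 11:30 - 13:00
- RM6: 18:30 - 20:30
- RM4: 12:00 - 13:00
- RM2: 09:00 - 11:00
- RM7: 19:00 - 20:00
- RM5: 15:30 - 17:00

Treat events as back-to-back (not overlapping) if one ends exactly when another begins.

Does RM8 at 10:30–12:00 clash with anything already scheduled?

RM2: starts 09:00 before RM8 ends 12:00, and ends 11:00 after RM8 starts 10:30 → overlap.
RM3: starts 11:30 before RM8 ends 12:00, and ends 13:00 after RM8 starts 10:30 → overlap.
RM4: starts 12:00 at or after RM8 ends 12:00 → clear.
RM1: starts 13:00 at or after RM8 ends 12:00 → clear.
RM5: starts 15:30 at or after RM8 ends 12:00 → clear.
RM6: starts 18:30 at or after RM8 ends 12:00 → clear.
RM7: starts 19:00 at or after RM8 ends 12:00 → clear.
RM8 overlaps RM2, RM3.

Yes — it overlaps RM2, RM3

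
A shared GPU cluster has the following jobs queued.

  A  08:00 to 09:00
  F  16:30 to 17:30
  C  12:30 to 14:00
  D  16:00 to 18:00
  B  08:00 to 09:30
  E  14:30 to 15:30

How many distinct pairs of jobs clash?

2

Sorted by start: A, B, C, E, D, F.
B starts before A ends → A and B overlap.
C starts after A ends, so nothing later overlaps A either.
C starts after B ends, so nothing later overlaps B either.
E starts after C ends, so nothing later overlaps C either.
D starts after E ends, so nothing later overlaps E either.
F starts before D ends → D and F overlap.
Overlapping pairs: A & B, D & F — 2 in total.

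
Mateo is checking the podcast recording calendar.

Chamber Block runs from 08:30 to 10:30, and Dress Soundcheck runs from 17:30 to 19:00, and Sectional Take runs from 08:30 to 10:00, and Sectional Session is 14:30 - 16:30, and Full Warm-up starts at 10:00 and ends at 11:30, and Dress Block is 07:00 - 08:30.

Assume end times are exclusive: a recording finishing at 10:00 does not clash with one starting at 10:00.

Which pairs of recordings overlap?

Chamber Block & Full Warm-up, Chamber Block & Sectional Take

Two intervals overlap when each starts before the other ends.
Sorted by start: Dress Block, Chamber Block, Sectional Take, Full Warm-up, Sectional Session, Dress Soundcheck.
Chamber Block starts exactly when Dress Block ends (back-to-back, no overlap); Dress Block is clear from here.
Sectional Take starts before Chamber Block ends → Chamber Block and Sectional Take overlap.
Full Warm-up starts before Chamber Block ends → Chamber Block and Full Warm-up overlap.
Sectional Session starts after Chamber Block ends; Chamber Block is clear from here.
Full Warm-up starts exactly when Sectional Take ends (back-to-back, no overlap); Sectional Take is clear from here.
Sectional Session starts after Full Warm-up ends; Full Warm-up is clear from here.
Dress Soundcheck starts after Sectional Session ends.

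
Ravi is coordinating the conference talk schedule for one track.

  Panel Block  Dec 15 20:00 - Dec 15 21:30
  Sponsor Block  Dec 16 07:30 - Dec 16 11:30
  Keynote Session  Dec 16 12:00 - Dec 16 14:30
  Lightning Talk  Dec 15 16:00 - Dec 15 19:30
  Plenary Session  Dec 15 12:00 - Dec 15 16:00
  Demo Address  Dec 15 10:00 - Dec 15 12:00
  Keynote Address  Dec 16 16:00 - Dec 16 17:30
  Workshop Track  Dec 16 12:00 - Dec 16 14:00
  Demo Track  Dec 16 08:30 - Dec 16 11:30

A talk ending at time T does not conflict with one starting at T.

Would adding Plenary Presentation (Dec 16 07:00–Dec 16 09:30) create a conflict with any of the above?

Demo Address: ends Dec 15 12:00 at or before Plenary Presentation starts Dec 16 07:00 → clear.
Plenary Session: ends Dec 15 16:00 at or before Plenary Presentation starts Dec 16 07:00 → clear.
Lightning Talk: ends Dec 15 19:30 at or before Plenary Presentation starts Dec 16 07:00 → clear.
Panel Block: ends Dec 15 21:30 at or before Plenary Presentation starts Dec 16 07:00 → clear.
Sponsor Block: starts Dec 16 07:30 before Plenary Presentation ends Dec 16 09:30, and ends Dec 16 11:30 after Plenary Presentation starts Dec 16 07:00 → overlap.
Demo Track: starts Dec 16 08:30 before Plenary Presentation ends Dec 16 09:30, and ends Dec 16 11:30 after Plenary Presentation starts Dec 16 07:00 → overlap.
Workshop Track: starts Dec 16 12:00 at or after Plenary Presentation ends Dec 16 09:30 → clear.
Keynote Session: starts Dec 16 12:00 at or after Plenary Presentation ends Dec 16 09:30 → clear.
Keynote Address: starts Dec 16 16:00 at or after Plenary Presentation ends Dec 16 09:30 → clear.
Plenary Presentation overlaps Demo Track, Sponsor Block.

Yes — it overlaps Demo Track, Sponsor Block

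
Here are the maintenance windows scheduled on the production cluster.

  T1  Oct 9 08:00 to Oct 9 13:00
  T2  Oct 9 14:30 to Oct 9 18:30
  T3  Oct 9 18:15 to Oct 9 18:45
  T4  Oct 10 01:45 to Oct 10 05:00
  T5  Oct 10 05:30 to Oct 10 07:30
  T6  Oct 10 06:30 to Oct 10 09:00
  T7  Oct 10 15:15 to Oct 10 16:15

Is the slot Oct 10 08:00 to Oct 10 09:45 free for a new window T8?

T1: ends Oct 9 13:00 at or before T8 starts Oct 10 08:00 → clear.
T2: ends Oct 9 18:30 at or before T8 starts Oct 10 08:00 → clear.
T3: ends Oct 9 18:45 at or before T8 starts Oct 10 08:00 → clear.
T4: ends Oct 10 05:00 at or before T8 starts Oct 10 08:00 → clear.
T5: ends Oct 10 07:30 at or before T8 starts Oct 10 08:00 → clear.
T6: starts Oct 10 06:30 before T8 ends Oct 10 09:45, and ends Oct 10 09:00 after T8 starts Oct 10 08:00 → overlap.
T7: starts Oct 10 15:15 at or after T8 ends Oct 10 09:45 → clear.
T8 overlaps T6.

No — it overlaps T6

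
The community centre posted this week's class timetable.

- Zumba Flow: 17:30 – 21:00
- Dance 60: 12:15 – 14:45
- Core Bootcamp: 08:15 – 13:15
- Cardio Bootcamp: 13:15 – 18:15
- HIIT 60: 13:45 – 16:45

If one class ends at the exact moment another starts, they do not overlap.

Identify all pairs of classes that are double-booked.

Sorted by start: Core Bootcamp, Dance 60, Cardio Bootcamp, HIIT 60, Zumba Flow.
Dance 60 starts before Core Bootcamp ends → Core Bootcamp and Dance 60 overlap.
Cardio Bootcamp starts exactly when Core Bootcamp ends (back-to-back, no overlap), so Core Bootcamp has no further overlaps.
Cardio Bootcamp starts before Dance 60 ends → Dance 60 and Cardio Bootcamp overlap.
HIIT 60 starts before Dance 60 ends → Dance 60 and HIIT 60 overlap.
Zumba Flow starts after Dance 60 ends.
HIIT 60 starts before Cardio Bootcamp ends → Cardio Bootcamp and HIIT 60 overlap.
Zumba Flow starts before Cardio Bootcamp ends → Cardio Bootcamp and Zumba Flow overlap.
Zumba Flow starts after HIIT 60 ends.

Cardio Bootcamp & Dance 60, Cardio Bootcamp & HIIT 60, Cardio Bootcamp & Zumba Flow, Core Bootcamp & Dance 60, Dance 60 & HIIT 60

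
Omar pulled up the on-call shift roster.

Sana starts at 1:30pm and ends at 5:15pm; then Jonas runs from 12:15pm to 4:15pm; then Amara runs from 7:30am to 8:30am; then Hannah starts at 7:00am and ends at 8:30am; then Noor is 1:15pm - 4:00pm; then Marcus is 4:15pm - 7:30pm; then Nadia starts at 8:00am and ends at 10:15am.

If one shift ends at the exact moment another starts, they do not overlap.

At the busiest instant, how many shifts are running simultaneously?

3

Sort all start/end points and keep a running count:
7:00am start Hannah → 1
7:30am start Amara → 2
8:00am start Nadia → 3
8:30am end Amara → 2
8:30am end Hannah → 1
10:15am end Nadia → 0
12:15pm start Jonas → 1
1:15pm start Noor → 2
1:30pm start Sana → 3
4:00pm end Noor → 2
4:15pm end Jonas → 1
4:15pm start Marcus → 2
5:15pm end Sana → 1
7:30pm end Marcus → 0
Peak is 3, at 8:00am (Amara, Hannah, Nadia).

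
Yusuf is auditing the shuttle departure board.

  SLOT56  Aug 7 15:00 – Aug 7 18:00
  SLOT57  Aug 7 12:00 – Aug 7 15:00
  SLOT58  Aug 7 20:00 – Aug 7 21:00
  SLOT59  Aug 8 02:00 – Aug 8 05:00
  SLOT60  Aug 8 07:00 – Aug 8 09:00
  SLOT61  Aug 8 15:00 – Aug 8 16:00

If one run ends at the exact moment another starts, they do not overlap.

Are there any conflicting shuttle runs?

No

Sorted by start: SLOT57, SLOT56, SLOT58, SLOT59, SLOT60, SLOT61.
SLOT56 starts exactly when SLOT57 ends (back-to-back, no overlap); SLOT57 is clear from here.
SLOT58 starts after SLOT56 ends; SLOT56 is clear from here.
SLOT59 starts after SLOT58 ends; SLOT58 is clear from here.
SLOT60 starts after SLOT59 ends; SLOT59 is clear from here.
SLOT61 starts after SLOT60 ends.
Every pair is clear; the schedule has no overlaps.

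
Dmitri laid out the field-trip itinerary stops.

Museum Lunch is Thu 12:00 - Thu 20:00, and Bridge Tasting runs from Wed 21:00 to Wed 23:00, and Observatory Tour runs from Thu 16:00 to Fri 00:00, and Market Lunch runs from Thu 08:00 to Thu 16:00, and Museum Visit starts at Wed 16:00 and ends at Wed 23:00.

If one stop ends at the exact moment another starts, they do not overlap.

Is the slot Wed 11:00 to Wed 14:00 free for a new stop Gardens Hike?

Yes — the slot is free

Museum Visit: starts Wed 16:00 at or after Gardens Hike ends Wed 14:00 → clear.
Bridge Tasting: starts Wed 21:00 at or after Gardens Hike ends Wed 14:00 → clear.
Market Lunch: starts Thu 08:00 at or after Gardens Hike ends Wed 14:00 → clear.
Museum Lunch: starts Thu 12:00 at or after Gardens Hike ends Wed 14:00 → clear.
Observatory Tour: starts Thu 16:00 at or after Gardens Hike ends Wed 14:00 → clear.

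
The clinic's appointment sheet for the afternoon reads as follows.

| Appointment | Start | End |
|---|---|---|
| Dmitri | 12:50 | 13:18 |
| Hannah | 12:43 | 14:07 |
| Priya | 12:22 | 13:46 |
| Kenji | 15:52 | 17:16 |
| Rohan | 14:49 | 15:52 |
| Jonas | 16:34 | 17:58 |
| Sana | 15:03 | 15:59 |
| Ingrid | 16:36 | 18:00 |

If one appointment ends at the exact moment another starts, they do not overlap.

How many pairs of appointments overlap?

Sorted by start: Priya, Hannah, Dmitri, Rohan, Sana, Kenji, Jonas, Ingrid.
Hannah starts before Priya ends → Priya and Hannah overlap.
Dmitri starts before Priya ends → Priya and Dmitri overlap.
Rohan starts after Priya ends; Priya is clear from here.
Dmitri starts before Hannah ends → Hannah and Dmitri overlap.
Rohan starts after Hannah ends; Hannah is clear from here.
Rohan starts after Dmitri ends; Dmitri is clear from here.
Sana starts before Rohan ends → Rohan and Sana overlap.
Kenji starts exactly when Rohan ends (back-to-back, no overlap); Rohan is clear from here.
Kenji starts before Sana ends → Sana and Kenji overlap.
Jonas starts after Sana ends; Sana is clear from here.
Jonas starts before Kenji ends → Kenji and Jonas overlap.
Ingrid starts before Kenji ends → Kenji and Ingrid overlap.
Ingrid starts before Jonas ends → Jonas and Ingrid overlap.
Overlapping pairs: Dmitri & Hannah, Dmitri & Priya, Hannah & Priya, Ingrid & Jonas, Ingrid & Kenji, Jonas & Kenji, Kenji & Sana, Rohan & Sana — 8 in total.

8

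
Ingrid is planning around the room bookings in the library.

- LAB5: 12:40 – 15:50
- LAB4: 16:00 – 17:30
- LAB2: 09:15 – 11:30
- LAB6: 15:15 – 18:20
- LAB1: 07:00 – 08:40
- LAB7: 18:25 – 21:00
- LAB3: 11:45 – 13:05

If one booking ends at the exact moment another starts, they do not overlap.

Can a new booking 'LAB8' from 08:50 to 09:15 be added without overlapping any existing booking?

Yes — the slot is free

LAB1: ends 08:40 at or before LAB8 starts 08:50 → clear.
LAB2: starts 09:15 at or after LAB8 ends 09:15 → clear.
LAB3: starts 11:45 at or after LAB8 ends 09:15 → clear.
LAB5: starts 12:40 at or after LAB8 ends 09:15 → clear.
LAB6: starts 15:15 at or after LAB8 ends 09:15 → clear.
LAB4: starts 16:00 at or after LAB8 ends 09:15 → clear.
LAB7: starts 18:25 at or after LAB8 ends 09:15 → clear.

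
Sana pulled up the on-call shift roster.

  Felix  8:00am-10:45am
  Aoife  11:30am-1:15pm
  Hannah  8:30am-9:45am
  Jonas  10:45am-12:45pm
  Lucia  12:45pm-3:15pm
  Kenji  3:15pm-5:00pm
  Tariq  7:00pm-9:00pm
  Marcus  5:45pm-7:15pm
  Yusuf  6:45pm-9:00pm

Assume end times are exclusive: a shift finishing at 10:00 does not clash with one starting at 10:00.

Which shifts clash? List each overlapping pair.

Two intervals overlap when each starts before the other ends.
Sorted by start: Felix, Hannah, Jonas, Aoife, Lucia, Kenji, Marcus, Yusuf, Tariq.
Hannah starts before Felix ends → Felix and Hannah overlap.
Jonas starts exactly when Felix ends (back-to-back, no overlap), so Felix has no further overlaps.
Jonas starts after Hannah ends, so Hannah has no further overlaps.
Aoife starts before Jonas ends → Jonas and Aoife overlap.
Lucia starts exactly when Jonas ends (back-to-back, no overlap), so Jonas has no further overlaps.
Lucia starts before Aoife ends → Aoife and Lucia overlap.
Kenji starts after Aoife ends, so Aoife has no further overlaps.
Kenji starts exactly when Lucia ends (back-to-back, no overlap), so Lucia has no further overlaps.
Marcus starts after Kenji ends, so Kenji has no further overlaps.
Yusuf starts before Marcus ends → Marcus and Yusuf overlap.
Tariq starts before Marcus ends → Marcus and Tariq overlap.
Tariq starts before Yusuf ends → Yusuf and Tariq overlap.

Aoife & Jonas, Aoife & Lucia, Felix & Hannah, Marcus & Tariq, Marcus & Yusuf, Tariq & Yusuf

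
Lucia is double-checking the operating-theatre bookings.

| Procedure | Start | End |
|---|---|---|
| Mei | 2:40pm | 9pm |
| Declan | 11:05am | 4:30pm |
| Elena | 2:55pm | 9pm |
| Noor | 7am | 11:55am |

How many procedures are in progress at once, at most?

Walk through starts and ends in time order (an end at T is processed before a start at T):
7am start Noor → 1
11:05am start Declan → 2
11:55am end Noor → 1
2:40pm start Mei → 2
2:55pm start Elena → 3
4:30pm end Declan → 2
9pm end Elena → 1
9pm end Mei → 0
Peak is 3, at 2:55pm (Declan, Elena, Mei).

3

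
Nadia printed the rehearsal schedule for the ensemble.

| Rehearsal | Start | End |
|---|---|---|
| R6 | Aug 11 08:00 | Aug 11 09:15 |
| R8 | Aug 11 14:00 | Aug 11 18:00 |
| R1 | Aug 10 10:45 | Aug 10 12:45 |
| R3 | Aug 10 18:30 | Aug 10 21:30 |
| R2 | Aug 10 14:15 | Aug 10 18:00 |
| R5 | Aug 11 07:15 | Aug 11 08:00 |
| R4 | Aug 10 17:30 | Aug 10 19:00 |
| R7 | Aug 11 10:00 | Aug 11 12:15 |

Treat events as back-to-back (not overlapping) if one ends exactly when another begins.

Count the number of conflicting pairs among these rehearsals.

Sorted by start: R1, R2, R4, R3, R5, R6, R7, R8.
R2 starts after R1 ends, so nothing later overlaps R1 either.
R4 starts before R2 ends → R2 and R4 overlap.
R3 starts after R2 ends, so nothing later overlaps R2 either.
R3 starts before R4 ends → R4 and R3 overlap.
R5 starts after R4 ends, so nothing later overlaps R4 either.
R5 starts after R3 ends, so nothing later overlaps R3 either.
R6 starts exactly when R5 ends (back-to-back, no overlap), so nothing later overlaps R5 either.
R7 starts after R6 ends, so nothing later overlaps R6 either.
R8 starts after R7 ends.
Overlapping pairs: R2 & R4, R3 & R4 — 2 in total.

2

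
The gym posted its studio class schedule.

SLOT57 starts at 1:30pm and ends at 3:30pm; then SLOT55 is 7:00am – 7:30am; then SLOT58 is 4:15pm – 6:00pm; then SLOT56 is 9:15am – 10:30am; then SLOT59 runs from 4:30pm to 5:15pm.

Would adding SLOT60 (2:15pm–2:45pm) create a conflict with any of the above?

Yes — it overlaps SLOT57

SLOT55: ends 7:30am at or before SLOT60 starts 2:15pm → clear.
SLOT56: ends 10:30am at or before SLOT60 starts 2:15pm → clear.
SLOT57: starts 1:30pm before SLOT60 ends 2:45pm, and ends 3:30pm after SLOT60 starts 2:15pm → overlap.
SLOT58: starts 4:15pm at or after SLOT60 ends 2:45pm → clear.
SLOT59: starts 4:30pm at or after SLOT60 ends 2:45pm → clear.
SLOT60 overlaps SLOT57.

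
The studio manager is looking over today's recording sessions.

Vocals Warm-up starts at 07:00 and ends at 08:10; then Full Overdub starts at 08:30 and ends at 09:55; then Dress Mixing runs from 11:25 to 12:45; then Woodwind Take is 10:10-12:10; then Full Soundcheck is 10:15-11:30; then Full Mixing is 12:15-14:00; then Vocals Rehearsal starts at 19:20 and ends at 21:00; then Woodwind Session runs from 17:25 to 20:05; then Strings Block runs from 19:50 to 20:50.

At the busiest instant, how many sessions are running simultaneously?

Walk through starts and ends in time order (an end at T is processed before a start at T):
07:00 start Vocals Warm-up → 1
08:10 end Vocals Warm-up → 0
08:30 start Full Overdub → 1
09:55 end Full Overdub → 0
10:10 start Woodwind Take → 1
10:15 start Full Soundcheck → 2
11:25 start Dress Mixing → 3
11:30 end Full Soundcheck → 2
12:10 end Woodwind Take → 1
12:15 start Full Mixing → 2
12:45 end Dress Mixing → 1
14:00 end Full Mixing → 0
17:25 start Woodwind Session → 1
19:20 start Vocals Rehearsal → 2
19:50 start Strings Block → 3
20:05 end Woodwind Session → 2
20:50 end Strings Block → 1
21:00 end Vocals Rehearsal → 0
Peak is 3, at 11:25 (Dress Mixing, Full Soundcheck, Woodwind Take).

3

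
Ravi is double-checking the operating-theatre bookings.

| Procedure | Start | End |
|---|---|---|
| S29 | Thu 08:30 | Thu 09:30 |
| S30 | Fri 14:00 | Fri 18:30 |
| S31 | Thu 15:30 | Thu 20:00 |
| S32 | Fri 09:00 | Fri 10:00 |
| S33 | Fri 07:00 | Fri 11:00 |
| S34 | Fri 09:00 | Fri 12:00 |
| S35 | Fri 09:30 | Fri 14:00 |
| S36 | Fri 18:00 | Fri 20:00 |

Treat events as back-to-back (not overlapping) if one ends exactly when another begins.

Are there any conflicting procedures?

Sorted by start: S29, S31, S33, S32, S34, S35, S30, S36.
S31 starts after S29 ends; S29 is clear from here.
S33 starts after S31 ends; S31 is clear from here.
S32 starts before S33 ends → S33 and S32 overlap.
That's a conflict, so the schedule is not conflict-free.

Yes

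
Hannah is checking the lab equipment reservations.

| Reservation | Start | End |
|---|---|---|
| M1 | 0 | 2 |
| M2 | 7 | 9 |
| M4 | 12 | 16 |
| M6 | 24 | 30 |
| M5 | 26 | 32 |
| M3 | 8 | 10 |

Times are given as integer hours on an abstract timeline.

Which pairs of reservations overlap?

Two intervals overlap when each starts before the other ends.
Sorted by start: M1, M2, M3, M4, M6, M5.
M2 starts after M1 ends; M1 is clear from here.
M3 starts before M2 ends → M2 and M3 overlap.
M4 starts after M2 ends; M2 is clear from here.
M4 starts after M3 ends; M3 is clear from here.
M6 starts after M4 ends; M4 is clear from here.
M5 starts before M6 ends → M6 and M5 overlap.

M2 & M3, M5 & M6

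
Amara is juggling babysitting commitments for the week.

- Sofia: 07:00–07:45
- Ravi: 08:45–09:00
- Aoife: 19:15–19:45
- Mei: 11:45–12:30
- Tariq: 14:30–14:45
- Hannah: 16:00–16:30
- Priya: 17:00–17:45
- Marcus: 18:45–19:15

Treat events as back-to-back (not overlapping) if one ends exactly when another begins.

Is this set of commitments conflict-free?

Yes

Sorted by start: Sofia, Ravi, Mei, Tariq, Hannah, Priya, Marcus, Aoife.
Ravi starts after Sofia ends — done with Sofia.
Mei starts after Ravi ends — done with Ravi.
Tariq starts after Mei ends — done with Mei.
Hannah starts after Tariq ends — done with Tariq.
Priya starts after Hannah ends — done with Hannah.
Marcus starts after Priya ends — done with Priya.
Aoife starts exactly when Marcus ends (back-to-back, no overlap).
Every pair is clear; the schedule has no overlaps.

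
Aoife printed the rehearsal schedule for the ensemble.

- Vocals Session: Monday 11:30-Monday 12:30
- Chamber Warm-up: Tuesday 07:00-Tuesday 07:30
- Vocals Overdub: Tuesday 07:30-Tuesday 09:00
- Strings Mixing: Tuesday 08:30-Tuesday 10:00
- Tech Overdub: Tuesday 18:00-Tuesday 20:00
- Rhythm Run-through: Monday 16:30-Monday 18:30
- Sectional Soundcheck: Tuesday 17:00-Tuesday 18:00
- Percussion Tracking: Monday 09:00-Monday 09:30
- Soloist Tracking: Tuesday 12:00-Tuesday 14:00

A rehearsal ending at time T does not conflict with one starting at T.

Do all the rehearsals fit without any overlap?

Check each pair: they overlap iff neither finishes before the other starts.
Sorted by start: Percussion Tracking, Vocals Session, Rhythm Run-through, Chamber Warm-up, Vocals Overdub, Strings Mixing, Soloist Tracking, Sectional Soundcheck, Tech Overdub.
Vocals Session starts after Percussion Tracking ends — done with Percussion Tracking.
Rhythm Run-through starts after Vocals Session ends — done with Vocals Session.
Chamber Warm-up starts after Rhythm Run-through ends — done with Rhythm Run-through.
Vocals Overdub starts exactly when Chamber Warm-up ends (back-to-back, no overlap) — done with Chamber Warm-up.
Strings Mixing starts before Vocals Overdub ends → Vocals Overdub and Strings Mixing overlap.
That's a conflict, so the schedule is not conflict-free.

No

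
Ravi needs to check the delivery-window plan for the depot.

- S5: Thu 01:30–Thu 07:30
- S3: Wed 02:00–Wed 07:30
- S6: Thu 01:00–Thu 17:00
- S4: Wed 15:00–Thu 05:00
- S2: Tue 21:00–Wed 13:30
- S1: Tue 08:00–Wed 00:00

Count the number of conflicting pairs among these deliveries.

5

Sorted by start: S1, S2, S3, S4, S6, S5.
S2 starts before S1 ends → S1 and S2 overlap.
S3 starts after S1 ends, so S1 has no further overlaps.
S3 starts before S2 ends → S2 and S3 overlap.
S4 starts after S2 ends, so S2 has no further overlaps.
S4 starts after S3 ends, so S3 has no further overlaps.
S6 starts before S4 ends → S4 and S6 overlap.
S5 starts before S4 ends → S4 and S5 overlap.
S5 starts before S6 ends → S6 and S5 overlap.
Overlapping pairs: S1 & S2, S2 & S3, S4 & S5, S4 & S6, S5 & S6 — 5 in total.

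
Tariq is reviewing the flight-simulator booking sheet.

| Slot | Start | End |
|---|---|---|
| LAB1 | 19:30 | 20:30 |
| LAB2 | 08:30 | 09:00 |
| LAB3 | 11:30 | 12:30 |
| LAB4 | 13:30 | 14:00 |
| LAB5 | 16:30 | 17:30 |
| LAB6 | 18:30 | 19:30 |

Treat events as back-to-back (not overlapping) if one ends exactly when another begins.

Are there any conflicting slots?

No

Two intervals overlap when each starts before the other ends.
Sorted by start: LAB2, LAB3, LAB4, LAB5, LAB6, LAB1.
LAB3 starts after LAB2 ends, so nothing later overlaps LAB2 either.
LAB4 starts after LAB3 ends, so nothing later overlaps LAB3 either.
LAB5 starts after LAB4 ends, so nothing later overlaps LAB4 either.
LAB6 starts after LAB5 ends, so nothing later overlaps LAB5 either.
LAB1 starts exactly when LAB6 ends (back-to-back, no overlap).
Every pair is clear; the schedule has no overlaps.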